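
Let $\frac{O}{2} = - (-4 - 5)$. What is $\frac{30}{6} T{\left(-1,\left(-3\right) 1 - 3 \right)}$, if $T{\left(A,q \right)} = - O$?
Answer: $-90$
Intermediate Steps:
$O = 18$ ($O = 2 \left(- (-4 - 5)\right) = 2 \left(\left(-1\right) \left(-9\right)\right) = 2 \cdot 9 = 18$)
$T{\left(A,q \right)} = -18$ ($T{\left(A,q \right)} = \left(-1\right) 18 = -18$)
$\frac{30}{6} T{\left(-1,\left(-3\right) 1 - 3 \right)} = \frac{30}{6} \left(-18\right) = 30 \cdot \frac{1}{6} \left(-18\right) = 5 \left(-18\right) = -90$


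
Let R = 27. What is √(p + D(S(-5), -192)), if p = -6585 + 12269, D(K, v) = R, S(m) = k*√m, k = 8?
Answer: √5711 ≈ 75.571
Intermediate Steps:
S(m) = 8*√m
D(K, v) = 27
p = 5684
√(p + D(S(-5), -192)) = √(5684 + 27) = √5711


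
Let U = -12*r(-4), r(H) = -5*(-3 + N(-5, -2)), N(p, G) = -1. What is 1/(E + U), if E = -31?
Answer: -1/271 ≈ -0.0036900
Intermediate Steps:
r(H) = 20 (r(H) = -5*(-3 - 1) = -5*(-4) = 20)
U = -240 (U = -12*20 = -240)
1/(E + U) = 1/(-31 - 240) = 1/(-271) = -1/271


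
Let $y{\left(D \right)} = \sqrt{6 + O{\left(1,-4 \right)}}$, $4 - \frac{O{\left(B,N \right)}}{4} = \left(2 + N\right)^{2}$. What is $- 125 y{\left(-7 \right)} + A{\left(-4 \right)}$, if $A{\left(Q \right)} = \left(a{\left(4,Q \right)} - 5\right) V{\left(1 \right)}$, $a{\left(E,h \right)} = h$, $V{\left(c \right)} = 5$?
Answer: $-45 - 125 \sqrt{6} \approx -351.19$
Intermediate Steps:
$O{\left(B,N \right)} = 16 - 4 \left(2 + N\right)^{2}$
$y{\left(D \right)} = \sqrt{6}$ ($y{\left(D \right)} = \sqrt{6 + \left(16 - 4 \left(2 - 4\right)^{2}\right)} = \sqrt{6 + \left(16 - 4 \left(-2\right)^{2}\right)} = \sqrt{6 + \left(16 - 16\right)} = \sqrt{6 + 0} = \sqrt{6}$)
$A{\left(Q \right)} = -25 + 5 Q$ ($A{\left(Q \right)} = \left(Q - 5\right) 5 = \left(-5 + Q\right) 5 = -25 + 5 Q$)
$- 125 y{\left(-7 \right)} + A{\left(-4 \right)} = - 125 \sqrt{6} + \left(-25 + 5 \left(-4\right)\right) = - 125 \sqrt{6} - 45 = -45 - 125 \sqrt{6}$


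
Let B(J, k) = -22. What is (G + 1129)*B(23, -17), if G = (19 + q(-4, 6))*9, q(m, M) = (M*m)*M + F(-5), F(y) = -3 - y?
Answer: -484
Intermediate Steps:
q(m, M) = 2 + m*M² (q(m, M) = (M*m)*M + (-3 - 1*(-5)) = m*M² + (-3 + 5) = m*M² + 2 = 2 + m*M²)
G = -1107 (G = (19 + (2 - 4*6²))*9 = (19 + (2 - 4*36))*9 = (19 + (2 - 144))*9 = (19 - 142)*9 = -123*9 = -1107)
(G + 1129)*B(23, -17) = (-1107 + 1129)*(-22) = 22*(-22) = -484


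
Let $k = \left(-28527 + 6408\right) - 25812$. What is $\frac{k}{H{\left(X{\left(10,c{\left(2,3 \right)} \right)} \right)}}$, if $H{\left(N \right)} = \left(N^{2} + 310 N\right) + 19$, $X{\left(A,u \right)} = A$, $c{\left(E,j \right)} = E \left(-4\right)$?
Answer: $- \frac{15977}{1073} \approx -14.89$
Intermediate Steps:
$c{\left(E,j \right)} = - 4 E$
$H{\left(N \right)} = 19 + N^{2} + 310 N$
$k = -47931$ ($k = -22119 - 25812 = -47931$)
$\frac{k}{H{\left(X{\left(10,c{\left(2,3 \right)} \right)} \right)}} = - \frac{47931}{19 + 10^{2} + 310 \cdot 10} = - \frac{47931}{19 + 100 + 3100} = - \frac{47931}{3219} = \left(-47931\right) \frac{1}{3219} = - \frac{15977}{1073}$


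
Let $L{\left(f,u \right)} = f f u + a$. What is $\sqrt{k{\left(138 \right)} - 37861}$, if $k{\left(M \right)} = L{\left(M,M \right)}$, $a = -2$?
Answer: $3 \sqrt{287801} \approx 1609.4$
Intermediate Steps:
$L{\left(f,u \right)} = -2 + u f^{2}$ ($L{\left(f,u \right)} = f f u - 2 = f^{2} u - 2 = u f^{2} - 2 = -2 + u f^{2}$)
$k{\left(M \right)} = -2 + M^{3}$ ($k{\left(M \right)} = -2 + M M^{2} = -2 + M^{3}$)
$\sqrt{k{\left(138 \right)} - 37861} = \sqrt{\left(-2 + 138^{3}\right) - 37861} = \sqrt{\left(-2 + 2628072\right) - 37861} = \sqrt{2628070 - 37861} = \sqrt{2590209} = 3 \sqrt{287801}$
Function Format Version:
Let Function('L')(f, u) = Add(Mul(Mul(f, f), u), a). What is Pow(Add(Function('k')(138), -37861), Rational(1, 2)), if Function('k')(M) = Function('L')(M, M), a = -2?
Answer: Mul(3, Pow(287801, Rational(1, 2))) ≈ 1609.4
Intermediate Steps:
Function('L')(f, u) = Add(-2, Mul(u, Pow(f, 2))) (Function('L')(f, u) = Add(Mul(Mul(f, f), u), -2) = Add(Mul(Pow(f, 2), u), -2) = Add(Mul(u, Pow(f, 2)), -2) = Add(-2, Mul(u, Pow(f, 2))))
Function('k')(M) = Add(-2, Pow(M, 3)) (Function('k')(M) = Add(-2, Mul(M, Pow(M, 2))) = Add(-2, Pow(M, 3)))
Pow(Add(Function('k')(138), -37861), Rational(1, 2)) = Pow(Add(Add(-2, Pow(138, 3)), -37861), Rational(1, 2)) = Pow(Add(Add(-2, 2628072), -37861), Rational(1, 2)) = Pow(Add(2628070, -37861), Rational(1, 2)) = Pow(2590209, Rational(1, 2)) = Mul(3, Pow(287801, Rational(1, 2)))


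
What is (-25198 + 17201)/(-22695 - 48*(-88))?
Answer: 7997/18471 ≈ 0.43295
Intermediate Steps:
(-25198 + 17201)/(-22695 - 48*(-88)) = -7997/(-22695 + 4224) = -7997/(-18471) = -7997*(-1/18471) = 7997/18471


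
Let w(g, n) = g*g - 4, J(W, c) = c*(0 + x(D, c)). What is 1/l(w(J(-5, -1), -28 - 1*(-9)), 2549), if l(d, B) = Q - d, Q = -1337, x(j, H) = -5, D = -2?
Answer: -1/1358 ≈ -0.00073638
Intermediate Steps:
J(W, c) = -5*c (J(W, c) = c*(0 - 5) = c*(-5) = -5*c)
w(g, n) = -4 + g² (w(g, n) = g² - 4 = -4 + g²)
l(d, B) = -1337 - d
1/l(w(J(-5, -1), -28 - 1*(-9)), 2549) = 1/(-1337 - (-4 + (-5*(-1))²)) = 1/(-1337 - (-4 + 5²)) = 1/(-1337 - (-4 + 25)) = 1/(-1337 - 1*21) = 1/(-1337 - 21) = 1/(-1358) = -1/1358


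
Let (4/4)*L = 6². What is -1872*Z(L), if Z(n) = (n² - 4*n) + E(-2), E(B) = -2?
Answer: -2152800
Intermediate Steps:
L = 36 (L = 6² = 36)
Z(n) = -2 + n² - 4*n (Z(n) = (n² - 4*n) - 2 = -2 + n² - 4*n)
-1872*Z(L) = -1872*(-2 + 36² - 4*36) = -1872*(-2 + 1296 - 144) = -1872*1150 = -2152800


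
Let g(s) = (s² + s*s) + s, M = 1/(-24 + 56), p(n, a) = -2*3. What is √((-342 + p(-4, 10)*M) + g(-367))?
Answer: √4298701/4 ≈ 518.33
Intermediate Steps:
p(n, a) = -6
M = 1/32 ≈ 0.031250
g(s) = s + 2*s² (g(s) = (s² + s²) + s = 2*s² + s = s + 2*s²)
√((-342 + p(-4, 10)*M) + g(-367)) = √((-342 - 6*1/32) - 367*(1 + 2*(-367))) = √((-342 - 3/16) - 367*(1 - 734)) = √(-5475/16 - 367*(-733)) = √(-5475/16 + 269011) = √(4298701/16) = √4298701/4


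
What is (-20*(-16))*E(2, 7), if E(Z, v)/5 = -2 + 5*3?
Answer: 20800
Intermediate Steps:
E(Z, v) = 65 (E(Z, v) = 5*(-2 + 5*3) = 5*(-2 + 15) = 5*13 = 65)
(-20*(-16))*E(2, 7) = -20*(-16)*65 = 320*65 = 20800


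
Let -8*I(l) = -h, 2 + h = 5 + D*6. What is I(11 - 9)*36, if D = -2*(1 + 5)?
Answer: -621/2 ≈ -310.50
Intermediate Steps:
D = -12 (D = -2*6 = -12)
h = -69 (h = -2 + (5 - 12*6) = -2 + (5 - 72) = -2 - 67 = -69)
I(l) = -69/8 (I(l) = -(-1)*(-69)/8 = -⅛*69 = -69/8)
I(11 - 9)*36 = -69/8*36 = -621/2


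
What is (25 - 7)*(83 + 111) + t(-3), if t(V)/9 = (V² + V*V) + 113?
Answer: 4671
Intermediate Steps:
t(V) = 1017 + 18*V² (t(V) = 9*((V² + V*V) + 113) = 9*((V² + V²) + 113) = 9*(2*V² + 113) = 9*(113 + 2*V²) = 1017 + 18*V²)
(25 - 7)*(83 + 111) + t(-3) = (25 - 7)*(83 + 111) + (1017 + 18*(-3)²) = 18*194 + (1017 + 18*9) = 3492 + (1017 + 162) = 3492 + 1179 = 4671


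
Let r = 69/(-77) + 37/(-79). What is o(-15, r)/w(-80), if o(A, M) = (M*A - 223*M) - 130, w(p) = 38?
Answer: 84615/16511 ≈ 5.1248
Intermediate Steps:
r = -8300/6083 (r = 69*(-1/77) + 37*(-1/79) = -69/77 - 37/79 = -8300/6083 ≈ -1.3645)
o(A, M) = -130 - 223*M + A*M (o(A, M) = (A*M - 223*M) - 130 = (-223*M + A*M) - 130 = -130 - 223*M + A*M)
o(-15, r)/w(-80) = (-130 - 223*(-8300/6083) - 15*(-8300/6083))/38 = (-130 + 1850900/6083 + 124500/6083)*(1/38) = (169230/869)*(1/38) = 84615/16511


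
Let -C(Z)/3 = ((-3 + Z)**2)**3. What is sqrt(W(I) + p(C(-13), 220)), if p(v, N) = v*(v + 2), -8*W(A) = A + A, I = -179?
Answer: sqrt(10133098758930611)/2 ≈ 5.0332e+7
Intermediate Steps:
W(A) = -A/4 (W(A) = -(A + A)/8 = -A/4)
C(Z) = -3*(-3 + Z)**6
p(v, N) = v*(2 + v)
sqrt(W(I) + p(C(-13), 220)) = sqrt(-1/4*(-179) + (-3*(-3 - 13)**6)*(2 - 3*(-3 - 13)**6)) = sqrt(179/4 + (-3*(-16)**6)*(2 - 3*(-16)**6)) = sqrt(179/4 + (-3*16777216)*(2 - 3*16777216)) = sqrt(179/4 - 50331648*(2 - 50331648)) = sqrt(179/4 - 50331648*(-50331646)) = sqrt(179/4 + 2533274689732608) = sqrt(10133098758930611/4) = sqrt(10133098758930611)/2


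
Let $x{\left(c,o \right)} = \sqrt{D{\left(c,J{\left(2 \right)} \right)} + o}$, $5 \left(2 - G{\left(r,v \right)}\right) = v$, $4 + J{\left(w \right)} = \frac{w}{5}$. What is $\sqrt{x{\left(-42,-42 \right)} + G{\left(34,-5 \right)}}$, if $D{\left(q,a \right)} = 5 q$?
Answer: $\sqrt{3 + 6 i \sqrt{7}} \approx 3.0948 + 2.5647 i$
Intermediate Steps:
$J{\left(w \right)} = -4 + \frac{w}{5}$
$G{\left(r,v \right)} = 2 - \frac{v}{5}$
$x{\left(c,o \right)} = \sqrt{o + 5 c}$ ($x{\left(c,o \right)} = \sqrt{5 c + o} = \sqrt{o + 5 c}$)
$\sqrt{x{\left(-42,-42 \right)} + G{\left(34,-5 \right)}} = \sqrt{\sqrt{-42 + 5 \left(-42\right)} + \left(2 - -1\right)} = \sqrt{\sqrt{-42 - 210} + \left(2 + 1\right)} = \sqrt{\sqrt{-252} + 3} = \sqrt{6 i \sqrt{7} + 3} = \sqrt{3 + 6 i \sqrt{7}}$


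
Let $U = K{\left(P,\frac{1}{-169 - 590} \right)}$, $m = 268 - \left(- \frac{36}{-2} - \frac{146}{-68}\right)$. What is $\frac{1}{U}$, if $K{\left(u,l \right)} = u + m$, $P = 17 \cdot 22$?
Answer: $\frac{34}{21143} \approx 0.0016081$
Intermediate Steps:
$m = \frac{8427}{34}$ ($m = 268 - \left(\left(-36\right) \left(- \frac{1}{2}\right) - - \frac{73}{34}\right) = 268 - \left(18 + \frac{73}{34}\right) = 268 - \frac{685}{34} = \frac{8427}{34} \approx 247.85$)
$P = 374$
$K{\left(u,l \right)} = \frac{8427}{34} + u$ ($K{\left(u,l \right)} = u + \frac{8427}{34} = \frac{8427}{34} + u$)
$U = \frac{21143}{34}$ ($U = \frac{8427}{34} + 374 = \frac{21143}{34} \approx 621.85$)
$\frac{1}{U} = \frac{1}{\frac{21143}{34}} = \frac{34}{21143}$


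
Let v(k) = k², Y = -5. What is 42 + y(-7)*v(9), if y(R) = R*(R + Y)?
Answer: 6846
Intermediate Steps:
y(R) = R*(-5 + R) (y(R) = R*(R - 5) = R*(-5 + R))
42 + y(-7)*v(9) = 42 - 7*(-5 - 7)*9² = 42 - 7*(-12)*81 = 42 + 84*81 = 42 + 6804 = 6846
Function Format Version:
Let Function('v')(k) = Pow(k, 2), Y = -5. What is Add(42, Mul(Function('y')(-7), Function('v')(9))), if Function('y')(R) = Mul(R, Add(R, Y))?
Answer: 6846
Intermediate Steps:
Function('y')(R) = Mul(R, Add(-5, R)) (Function('y')(R) = Mul(R, Add(R, -5)) = Mul(R, Add(-5, R)))
Add(42, Mul(Function('y')(-7), Function('v')(9))) = Add(42, Mul(Mul(-7, Add(-5, -7)), Pow(9, 2))) = Add(42, Mul(Mul(-7, -12), 81)) = Add(42, Mul(84, 81)) = Add(42, 6804) = 6846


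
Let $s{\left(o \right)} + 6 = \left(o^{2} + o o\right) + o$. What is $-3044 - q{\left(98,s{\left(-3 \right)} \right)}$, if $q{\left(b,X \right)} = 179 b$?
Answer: $-20586$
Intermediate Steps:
$s{\left(o \right)} = -6 + o + 2 o^{2}$ ($s{\left(o \right)} = -6 + \left(\left(o^{2} + o o\right) + o\right) = -6 + \left(\left(o^{2} + o^{2}\right) + o\right) = -6 + \left(2 o^{2} + o\right) = -6 + \left(o + 2 o^{2}\right) = -6 + o + 2 o^{2}$)
$-3044 - q{\left(98,s{\left(-3 \right)} \right)} = -3044 - 179 \cdot 98 = -3044 - 17542 = -20586$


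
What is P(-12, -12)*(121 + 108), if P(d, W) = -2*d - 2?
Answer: 5038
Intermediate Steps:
P(d, W) = -2 - 2*d
P(-12, -12)*(121 + 108) = (-2 - 2*(-12))*(121 + 108) = (-2 + 24)*229 = 22*229 = 5038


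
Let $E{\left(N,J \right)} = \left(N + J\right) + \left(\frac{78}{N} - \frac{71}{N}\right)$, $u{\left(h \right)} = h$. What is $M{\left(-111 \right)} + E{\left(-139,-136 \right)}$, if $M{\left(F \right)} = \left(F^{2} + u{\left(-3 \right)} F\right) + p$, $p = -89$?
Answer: $\frac{1708303}{139} \approx 12290.0$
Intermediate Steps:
$E{\left(N,J \right)} = J + N + \frac{7}{N}$ ($E{\left(N,J \right)} = \left(J + N\right) + \frac{7}{N} = J + N + \frac{7}{N}$)
$M{\left(F \right)} = -89 + F^{2} - 3 F$ ($M{\left(F \right)} = \left(F^{2} - 3 F\right) - 89 = -89 + F^{2} - 3 F$)
$M{\left(-111 \right)} + E{\left(-139,-136 \right)} = \left(-89 + \left(-111\right)^{2} - -333\right) - \left(275 + \frac{7}{139}\right) = \left(-89 + 12321 + 333\right) - \frac{38232}{139} = 12565 - \frac{38232}{139} = \frac{1708303}{139}$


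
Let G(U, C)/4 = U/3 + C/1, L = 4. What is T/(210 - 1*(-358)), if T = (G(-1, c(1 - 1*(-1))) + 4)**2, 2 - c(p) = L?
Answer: 32/639 ≈ 0.050078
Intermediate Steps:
c(p) = -2 (c(p) = 2 - 1*4 = 2 - 4 = -2)
G(U, C) = 4*C + 4*U/3 (G(U, C) = 4*(U/3 + C/1) = 4*(U*(1/3) + C*1) = 4*(U/3 + C) = 4*(C + U/3) = 4*C + 4*U/3)
T = 256/9 (T = ((4*(-2) + (4/3)*(-1)) + 4)**2 = ((-8 - 4/3) + 4)**2 = (-28/3 + 4)**2 = (-16/3)**2 = 256/9 ≈ 28.444)
T/(210 - 1*(-358)) = 256/(9*(210 - 1*(-358))) = 256/(9*(210 + 358)) = (256/9)/568 = (256/9)*(1/568) = 32/639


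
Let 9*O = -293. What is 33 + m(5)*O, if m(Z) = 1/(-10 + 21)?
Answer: 2974/99 ≈ 30.040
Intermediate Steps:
O = -293/9 (O = (⅑)*(-293) = -293/9 ≈ -32.556)
m(Z) = 1/11
33 + m(5)*O = 33 + (1/11)*(-293/9) = 33 - 293/99 = 2974/99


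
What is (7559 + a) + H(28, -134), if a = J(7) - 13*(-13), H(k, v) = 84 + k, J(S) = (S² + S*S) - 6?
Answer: 7932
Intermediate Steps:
J(S) = -6 + 2*S² (J(S) = (S² + S²) - 6 = 2*S² - 6 = -6 + 2*S²)
a = 261 (a = (-6 + 2*7²) - 13*(-13) = (-6 + 2*49) + 169 = (-6 + 98) + 169 = 92 + 169 = 261)
(7559 + a) + H(28, -134) = (7559 + 261) + (84 + 28) = 7820 + 112 = 7932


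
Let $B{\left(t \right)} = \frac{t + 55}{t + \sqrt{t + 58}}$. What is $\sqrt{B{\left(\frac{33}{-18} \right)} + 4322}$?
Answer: $\frac{\sqrt{-47223 + 4322 \sqrt{2022}}}{\sqrt{-11 + \sqrt{2022}}} \approx 65.813$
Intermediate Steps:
$B{\left(t \right)} = \frac{55 + t}{t + \sqrt{58 + t}}$
$\sqrt{B{\left(\frac{33}{-18} \right)} + 4322} = \sqrt{\frac{55 + \frac{33}{-18}}{\frac{33}{-18} + \sqrt{58 + \frac{33}{-18}}} + 4322} = \sqrt{\frac{55 + 33 \left(- \frac{1}{18}\right)}{33 \left(- \frac{1}{18}\right) + \sqrt{58 + 33 \left(- \frac{1}{18}\right)}} + 4322} = \sqrt{\frac{55 - \frac{11}{6}}{- \frac{11}{6} + \sqrt{58 - \frac{11}{6}}} + 4322} = \sqrt{\frac{1}{- \frac{11}{6} + \sqrt{\frac{337}{6}}} \cdot \frac{319}{6} + 4322} = \sqrt{\frac{1}{- \frac{11}{6} + \frac{\sqrt{2022}}{6}} \cdot \frac{319}{6} + 4322} = \sqrt{\frac{319}{6 \left(- \frac{11}{6} + \frac{\sqrt{2022}}{6}\right)} + 4322} = \sqrt{4322 + \frac{319}{6 \left(- \frac{11}{6} + \frac{\sqrt{2022}}{6}\right)}}$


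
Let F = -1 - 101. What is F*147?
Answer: -14994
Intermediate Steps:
F = -102
F*147 = -102*147 = -14994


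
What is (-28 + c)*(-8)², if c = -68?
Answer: -6144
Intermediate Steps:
(-28 + c)*(-8)² = (-28 - 68)*(-8)² = -96*64 = -6144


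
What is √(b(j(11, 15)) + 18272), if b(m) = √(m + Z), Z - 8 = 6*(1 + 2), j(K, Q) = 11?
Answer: √(18272 + √37) ≈ 135.20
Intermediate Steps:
Z = 26 (Z = 8 + 6*(1 + 2) = 8 + 6*3 = 8 + 18 = 26)
b(m) = √(26 + m) (b(m) = √(m + 26) = √(26 + m))
√(b(j(11, 15)) + 18272) = √(√(26 + 11) + 18272) = √(√37 + 18272) = √(18272 + √37)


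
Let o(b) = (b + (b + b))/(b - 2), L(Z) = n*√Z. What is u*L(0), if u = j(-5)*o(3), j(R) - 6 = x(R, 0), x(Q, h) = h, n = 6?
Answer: 0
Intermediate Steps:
j(R) = 6 (j(R) = 6 + 0 = 6)
L(Z) = 6*√Z
o(b) = 3*b/(-2 + b) (o(b) = (b + 2*b)/(-2 + b) = (3*b)/(-2 + b) = 3*b/(-2 + b))
u = 54 (u = 6*(3*3/(-2 + 3)) = 6*(3*3/1) = 6*(3*3*1) = 6*9 = 54)
u*L(0) = 54*(6*√0) = 54*(6*0) = 54*0 = 0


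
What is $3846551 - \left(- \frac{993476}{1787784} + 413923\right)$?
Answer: $\frac{1534199602457}{446946} \approx 3.4326 \cdot 10^{6}$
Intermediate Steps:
$3846551 - \left(- \frac{993476}{1787784} + 413923\right) = 3846551 - \left(\left(-993476\right) \frac{1}{1787784} + 413923\right) = 3846551 - \left(- \frac{248369}{446946} + 413923\right) = 3846551 - \frac{185000980789}{446946} = \frac{1534199602457}{446946}$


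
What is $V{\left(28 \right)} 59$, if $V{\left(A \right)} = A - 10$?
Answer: $1062$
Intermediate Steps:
$V{\left(A \right)} = -10 + A$ ($V{\left(A \right)} = A - 10 = -10 + A$)
$V{\left(28 \right)} 59 = \left(-10 + 28\right) 59 = 18 \cdot 59 = 1062$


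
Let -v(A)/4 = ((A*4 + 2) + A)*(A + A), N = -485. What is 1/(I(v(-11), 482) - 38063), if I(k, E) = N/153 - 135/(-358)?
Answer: -54774/2085015737 ≈ -2.6270e-5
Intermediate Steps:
v(A) = -8*A*(2 + 5*A) (v(A) = -4*((A*4 + 2) + A)*(A + A) = -4*((4*A + 2) + A)*2*A = -4*((2 + 4*A) + A)*2*A = -4*(2 + 5*A)*2*A = -8*A*(2 + 5*A))
I(k, E) = -152975/54774 (I(k, E) = -485/153 - 135/(-358) = -485*1/153 - 135*(-1/358) = -485/153 + 135/358 = -152975/54774)
1/(I(v(-11), 482) - 38063) = 1/(-152975/54774 - 38063) = 1/(-2085015737/54774) = -54774/2085015737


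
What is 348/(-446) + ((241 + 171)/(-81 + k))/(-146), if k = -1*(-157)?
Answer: -505645/618602 ≈ -0.81740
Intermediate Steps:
k = 157
348/(-446) + ((241 + 171)/(-81 + k))/(-146) = 348/(-446) + ((241 + 171)/(-81 + 157))/(-146) = 348*(-1/446) + (412/76)*(-1/146) = -174/223 + (412*(1/76))*(-1/146) = -174/223 + (103/19)*(-1/146) = -174/223 - 103/2774 = -505645/618602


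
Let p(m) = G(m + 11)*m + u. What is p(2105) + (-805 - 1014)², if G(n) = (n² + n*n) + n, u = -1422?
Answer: 18857851279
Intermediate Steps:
G(n) = n + 2*n² (G(n) = (n² + n²) + n = 2*n² + n = n + 2*n²)
p(m) = -1422 + m*(11 + m)*(23 + 2*m) (p(m) = ((m + 11)*(1 + 2*(m + 11)))*m - 1422 = ((11 + m)*(1 + 2*(11 + m)))*m - 1422 = ((11 + m)*(1 + (22 + 2*m)))*m - 1422 = ((11 + m)*(23 + 2*m))*m - 1422 = m*(11 + m)*(23 + 2*m) - 1422 = -1422 + m*(11 + m)*(23 + 2*m))
p(2105) + (-805 - 1014)² = (-1422 + 2105*(11 + 2105)*(23 + 2*2105)) + (-805 - 1014)² = (-1422 + 2105*2116*(23 + 4210)) + (-1819)² = (-1422 + 2105*2116*4233) + 3308761 = (-1422 + 18854543940) + 3308761 = 18854542518 + 3308761 = 18857851279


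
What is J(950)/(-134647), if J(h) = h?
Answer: -950/134647 ≈ -0.0070555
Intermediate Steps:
J(950)/(-134647) = 950/(-134647) = 950*(-1/134647) = -950/134647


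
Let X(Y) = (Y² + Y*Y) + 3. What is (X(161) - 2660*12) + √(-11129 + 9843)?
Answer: 19925 + I*√1286 ≈ 19925.0 + 35.861*I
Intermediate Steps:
X(Y) = 3 + 2*Y² (X(Y) = (Y² + Y²) + 3 = 2*Y² + 3 = 3 + 2*Y²)
(X(161) - 2660*12) + √(-11129 + 9843) = ((3 + 2*161²) - 2660*12) + √(-11129 + 9843) = ((3 + 2*25921) - 31920) + √(-1286) = ((3 + 51842) - 31920) + I*√1286 = (51845 - 31920) + I*√1286 = 19925 + I*√1286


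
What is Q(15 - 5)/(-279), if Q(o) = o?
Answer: -10/279 ≈ -0.035842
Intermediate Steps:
Q(15 - 5)/(-279) = (15 - 5)/(-279) = 10*(-1/279) = -10/279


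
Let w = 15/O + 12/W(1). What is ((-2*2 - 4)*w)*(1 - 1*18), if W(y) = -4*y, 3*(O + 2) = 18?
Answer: 102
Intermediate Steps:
O = 4 (O = -2 + (1/3)*18 = -2 + 6 = 4)
w = 3/4 (w = 15/4 + 12/((-4*1)) = 15*(1/4) + 12/(-4) = 15/4 + 12*(-1/4) = 15/4 - 3 = 3/4 ≈ 0.75000)
((-2*2 - 4)*w)*(1 - 1*18) = ((-2*2 - 4)*(3/4))*(1 - 1*18) = ((-4 - 4)*(3/4))*(1 - 18) = -8*3/4*(-17) = -6*(-17) = 102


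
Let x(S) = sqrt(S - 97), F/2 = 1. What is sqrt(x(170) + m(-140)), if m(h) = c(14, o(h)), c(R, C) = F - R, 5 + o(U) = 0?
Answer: sqrt(-12 + sqrt(73)) ≈ 1.859*I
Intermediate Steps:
F = 2 (F = 2*1 = 2)
o(U) = -5 (o(U) = -5 + 0 = -5)
x(S) = sqrt(-97 + S)
c(R, C) = 2 - R
m(h) = -12 (m(h) = 2 - 1*14 = 2 - 14 = -12)
sqrt(x(170) + m(-140)) = sqrt(sqrt(-97 + 170) - 12) = sqrt(sqrt(73) - 12) = sqrt(-12 + sqrt(73))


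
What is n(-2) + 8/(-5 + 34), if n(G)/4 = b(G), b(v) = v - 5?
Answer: -804/29 ≈ -27.724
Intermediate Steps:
b(v) = -5 + v
n(G) = -20 + 4*G (n(G) = 4*(-5 + G) = -20 + 4*G)
n(-2) + 8/(-5 + 34) = (-20 + 4*(-2)) + 8/(-5 + 34) = (-20 - 8) + 8/29 = -28 + (1/29)*8 = -28 + 8/29 = -804/29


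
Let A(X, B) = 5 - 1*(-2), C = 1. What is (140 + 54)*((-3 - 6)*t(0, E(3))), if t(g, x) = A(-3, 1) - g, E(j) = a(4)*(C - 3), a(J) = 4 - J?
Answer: -12222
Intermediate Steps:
A(X, B) = 7 (A(X, B) = 5 + 2 = 7)
E(j) = 0 (E(j) = (4 - 1*4)*(1 - 3) = (4 - 4)*(-2) = 0*(-2) = 0)
t(g, x) = 7 - g
(140 + 54)*((-3 - 6)*t(0, E(3))) = (140 + 54)*((-3 - 6)*(7 - 1*0)) = 194*(-9*(7 + 0)) = 194*(-9*7) = 194*(-63) = -12222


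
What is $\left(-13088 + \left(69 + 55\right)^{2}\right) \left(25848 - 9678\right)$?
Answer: $36996960$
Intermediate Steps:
$\left(-13088 + \left(69 + 55\right)^{2}\right) \left(25848 - 9678\right) = \left(-13088 + 124^{2}\right) 16170 = \left(-13088 + 15376\right) 16170 = 2288 \cdot 16170 = 36996960$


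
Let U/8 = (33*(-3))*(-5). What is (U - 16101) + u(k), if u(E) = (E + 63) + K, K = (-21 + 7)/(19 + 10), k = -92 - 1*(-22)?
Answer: -352306/29 ≈ -12148.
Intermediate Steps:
U = 3960 (U = 8*((33*(-3))*(-5)) = 8*(-99*(-5)) = 8*495 = 3960)
k = -70 (k = -92 + 22 = -70)
K = -14/29 ≈ -0.48276
u(E) = 1813/29 + E (u(E) = (E + 63) - 14/29 = (63 + E) - 14/29 = 1813/29 + E)
(U - 16101) + u(k) = (3960 - 16101) + (1813/29 - 70) = -12141 - 217/29 = -352306/29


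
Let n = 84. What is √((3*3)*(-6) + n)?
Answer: √30 ≈ 5.4772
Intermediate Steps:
√((3*3)*(-6) + n) = √((3*3)*(-6) + 84) = √(9*(-6) + 84) = √(-54 + 84) = √30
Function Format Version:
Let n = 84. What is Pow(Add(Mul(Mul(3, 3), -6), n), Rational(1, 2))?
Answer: Pow(30, Rational(1, 2)) ≈ 5.4772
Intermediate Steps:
Pow(Add(Mul(Mul(3, 3), -6), n), Rational(1, 2)) = Pow(Add(Mul(Mul(3, 3), -6), 84), Rational(1, 2)) = Pow(Add(Mul(9, -6), 84), Rational(1, 2)) = Pow(Add(-54, 84), Rational(1, 2)) = Pow(30, Rational(1, 2))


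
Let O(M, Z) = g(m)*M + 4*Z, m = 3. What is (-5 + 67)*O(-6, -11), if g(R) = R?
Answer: -3844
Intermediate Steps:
O(M, Z) = 3*M + 4*Z
(-5 + 67)*O(-6, -11) = (-5 + 67)*(3*(-6) + 4*(-11)) = 62*(-18 - 44) = 62*(-62) = -3844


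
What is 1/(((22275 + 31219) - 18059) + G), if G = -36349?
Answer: -1/914 ≈ -0.0010941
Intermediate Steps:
1/(((22275 + 31219) - 18059) + G) = 1/(((22275 + 31219) - 18059) - 36349) = 1/((53494 - 18059) - 36349) = 1/(35435 - 36349) = 1/(-914) = -1/914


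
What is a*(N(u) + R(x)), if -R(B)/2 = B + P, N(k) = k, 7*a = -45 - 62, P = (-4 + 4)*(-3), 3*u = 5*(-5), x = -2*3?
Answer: -1177/21 ≈ -56.048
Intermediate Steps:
x = -6
u = -25/3 (u = (5*(-5))/3 = (⅓)*(-25) = -25/3 ≈ -8.3333)
P = 0 (P = 0*(-3) = 0)
a = -107/7 (a = (-45 - 62)/7 = (⅐)*(-107) = -107/7 ≈ -15.286)
R(B) = -2*B (R(B) = -2*(B + 0) = -2*B)
a*(N(u) + R(x)) = -107*(-25/3 - 2*(-6))/7 = -107*(-25/3 + 12)/7 = -107/7*11/3 = -1177/21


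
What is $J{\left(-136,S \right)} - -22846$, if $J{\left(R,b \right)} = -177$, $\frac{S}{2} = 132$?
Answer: $22669$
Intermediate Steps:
$S = 264$ ($S = 2 \cdot 132 = 264$)
$J{\left(-136,S \right)} - -22846 = -177 - -22846 = -177 + 22846 = 22669$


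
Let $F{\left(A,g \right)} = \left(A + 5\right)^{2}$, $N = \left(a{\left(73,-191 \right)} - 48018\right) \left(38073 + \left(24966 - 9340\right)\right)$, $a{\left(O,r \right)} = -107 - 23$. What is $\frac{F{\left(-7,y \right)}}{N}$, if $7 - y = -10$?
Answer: $- \frac{1}{646374863} \approx -1.5471 \cdot 10^{-9}$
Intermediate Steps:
$a{\left(O,r \right)} = -130$ ($a{\left(O,r \right)} = -107 - 23 = -130$)
$y = 17$ ($y = 7 - -10 = 7 + 10 = 17$)
$N = -2585499452$ ($N = \left(-130 - 48018\right) \left(38073 + \left(24966 - 9340\right)\right) = - 48148 \left(38073 + \left(24966 - 9340\right)\right) = - 48148 \left(38073 + 15626\right) = \left(-48148\right) 53699 = -2585499452$)
$F{\left(A,g \right)} = \left(5 + A\right)^{2}$
$\frac{F{\left(-7,y \right)}}{N} = \frac{\left(5 - 7\right)^{2}}{-2585499452} = \left(-2\right)^{2} \left(- \frac{1}{2585499452}\right) = 4 \left(- \frac{1}{2585499452}\right) = - \frac{1}{646374863}$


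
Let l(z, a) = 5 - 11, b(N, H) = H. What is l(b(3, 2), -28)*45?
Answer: -270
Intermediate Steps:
l(z, a) = -6
l(b(3, 2), -28)*45 = -6*45 = -270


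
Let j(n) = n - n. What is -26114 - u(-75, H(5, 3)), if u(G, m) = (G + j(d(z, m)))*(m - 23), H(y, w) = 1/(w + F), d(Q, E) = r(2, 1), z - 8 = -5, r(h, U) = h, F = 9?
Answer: -111331/4 ≈ -27833.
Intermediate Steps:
z = 3 (z = 8 - 5 = 3)
d(Q, E) = 2
j(n) = 0
H(y, w) = 1/(9 + w) (H(y, w) = 1/(w + 9) = 1/(9 + w))
u(G, m) = G*(-23 + m) (u(G, m) = (G + 0)*(m - 23) = G*(-23 + m))
-26114 - u(-75, H(5, 3)) = -26114 - (-75)*(-23 + 1/(9 + 3)) = -26114 - (-75)*(-23 + 1/12) = -26114 - (-75)*(-275)/12 = -26114 - 1*6875/4 = -26114 - 6875/4 = -111331/4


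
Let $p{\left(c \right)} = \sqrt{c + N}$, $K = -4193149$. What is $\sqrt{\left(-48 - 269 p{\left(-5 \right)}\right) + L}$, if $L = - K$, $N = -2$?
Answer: $\sqrt{4193101 - 269 i \sqrt{7}} \approx 2047.7 - 0.17 i$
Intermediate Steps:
$p{\left(c \right)} = \sqrt{-2 + c}$ ($p{\left(c \right)} = \sqrt{c - 2} = \sqrt{-2 + c}$)
$L = 4193149$ ($L = \left(-1\right) \left(-4193149\right) = 4193149$)
$\sqrt{\left(-48 - 269 p{\left(-5 \right)}\right) + L} = \sqrt{\left(-48 - 269 \sqrt{-2 - 5}\right) + 4193149} = \sqrt{\left(-48 - 269 \sqrt{-7}\right) + 4193149} = \sqrt{\left(-48 - 269 i \sqrt{7}\right) + 4193149} = \sqrt{4193101 - 269 i \sqrt{7}}$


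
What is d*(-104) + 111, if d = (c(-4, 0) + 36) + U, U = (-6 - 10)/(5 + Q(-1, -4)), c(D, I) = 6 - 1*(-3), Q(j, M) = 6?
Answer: -48595/11 ≈ -4417.7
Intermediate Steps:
c(D, I) = 9 (c(D, I) = 6 + 3 = 9)
U = -16/11 (U = (-6 - 10)/(5 + 6) = -16/11 ≈ -1.4545)
d = 479/11 (d = (9 + 36) - 16/11 = 45 - 16/11 = 479/11 ≈ 43.545)
d*(-104) + 111 = (479/11)*(-104) + 111 = -49816/11 + 111 = -48595/11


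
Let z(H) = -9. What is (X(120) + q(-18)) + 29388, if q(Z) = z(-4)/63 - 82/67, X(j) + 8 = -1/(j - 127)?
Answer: 1968378/67 ≈ 29379.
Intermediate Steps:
X(j) = -8 - 1/(-127 + j) (X(j) = -8 - 1/(j - 127) = -8 - 1/(-127 + j))
q(Z) = -641/469 (q(Z) = -9/63 - 82/67 = -9*1/63 - 82*1/67 = -⅐ - 82/67 = -641/469)
(X(120) + q(-18)) + 29388 = ((1015 - 8*120)/(-127 + 120) - 641/469) + 29388 = ((1015 - 960)/(-7) - 641/469) + 29388 = (-⅐*55 - 641/469) + 29388 = (-55/7 - 641/469) + 29388 = -618/67 + 29388 = 1968378/67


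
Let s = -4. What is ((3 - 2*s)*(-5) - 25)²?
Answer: 6400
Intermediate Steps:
((3 - 2*s)*(-5) - 25)² = ((3 - 2*(-4))*(-5) - 25)² = ((3 + 8)*(-5) - 25)² = (11*(-5) - 25)² = (-55 - 25)² = (-80)² = 6400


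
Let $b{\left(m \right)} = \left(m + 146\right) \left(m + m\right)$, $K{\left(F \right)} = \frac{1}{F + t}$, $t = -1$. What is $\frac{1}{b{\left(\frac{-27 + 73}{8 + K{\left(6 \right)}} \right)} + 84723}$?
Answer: $\frac{1681}{145278723} \approx 1.1571 \cdot 10^{-5}$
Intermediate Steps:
$K{\left(F \right)} = \frac{1}{-1 + F}$ ($K{\left(F \right)} = \frac{1}{F - 1} = \frac{1}{-1 + F}$)
$b{\left(m \right)} = 2 m \left(146 + m\right)$ ($b{\left(m \right)} = \left(146 + m\right) 2 m = 2 m \left(146 + m\right)$)
$\frac{1}{b{\left(\frac{-27 + 73}{8 + K{\left(6 \right)}} \right)} + 84723} = \frac{1}{2 \frac{-27 + 73}{8 + \frac{1}{-1 + 6}} \left(146 + \frac{-27 + 73}{8 + \frac{1}{-1 + 6}}\right) + 84723} = \frac{1}{2 \frac{46}{8 + \frac{1}{5}} \left(146 + \frac{46}{8 + \frac{1}{5}}\right) + 84723} = \frac{1}{2 \frac{46}{\frac{41}{5}} \left(146 + \frac{46}{\frac{41}{5}}\right) + 84723} = \frac{1}{2 \cdot 46 \cdot \frac{5}{41} \left(146 + 46 \cdot \frac{5}{41}\right) + 84723} = \frac{1}{2 \cdot \frac{230}{41} \left(146 + \frac{230}{41}\right) + 84723} = \frac{1}{2 \cdot \frac{230}{41} \cdot \frac{6216}{41} + 84723} = \frac{1}{\frac{2859360}{1681} + 84723} = \frac{1}{\frac{145278723}{1681}} = \frac{1681}{145278723}$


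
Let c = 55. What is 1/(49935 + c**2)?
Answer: 1/52960 ≈ 1.8882e-5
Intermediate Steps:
1/(49935 + c**2) = 1/(49935 + 55**2) = 1/(49935 + 3025) = 1/52960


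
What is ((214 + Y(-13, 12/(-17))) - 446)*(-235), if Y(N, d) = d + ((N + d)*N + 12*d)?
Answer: 14805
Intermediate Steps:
Y(N, d) = 13*d + N*(N + d) (Y(N, d) = d + (N*(N + d) + 12*d) = d + (12*d + N*(N + d)) = 13*d + N*(N + d))
((214 + Y(-13, 12/(-17))) - 446)*(-235) = ((214 + ((-13)² + 13*(12/(-17)) - 156/(-17))) - 446)*(-235) = ((214 + (169 + 13*(12*(-1/17)) - 156*(-1)/17)) - 446)*(-235) = ((214 + (169 + 13*(-12/17) - 13*(-12/17))) - 446)*(-235) = ((214 + (169 - 156/17 + 156/17)) - 446)*(-235) = ((214 + 169) - 446)*(-235) = (383 - 446)*(-235) = -63*(-235) = 14805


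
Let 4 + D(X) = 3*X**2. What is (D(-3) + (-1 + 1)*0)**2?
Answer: 529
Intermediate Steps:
D(X) = -4 + 3*X**2
(D(-3) + (-1 + 1)*0)**2 = ((-4 + 3*(-3)**2) + (-1 + 1)*0)**2 = ((-4 + 3*9) + 0*0)**2 = ((-4 + 27) + 0)**2 = (23 + 0)**2 = 23**2 = 529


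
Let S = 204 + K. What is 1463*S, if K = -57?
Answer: 215061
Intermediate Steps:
S = 147 (S = 204 - 57 = 147)
1463*S = 1463*147 = 215061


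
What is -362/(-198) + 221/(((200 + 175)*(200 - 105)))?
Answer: 2156668/1175625 ≈ 1.8345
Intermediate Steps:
-362/(-198) + 221/(((200 + 175)*(200 - 105))) = -362*(-1/198) + 221/((375*95)) = 181/99 + 221/35625 = 2156668/1175625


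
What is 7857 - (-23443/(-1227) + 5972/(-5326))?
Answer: 25613990470/3267501 ≈ 7839.0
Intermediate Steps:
7857 - (-23443/(-1227) + 5972/(-5326)) = 7857 - (-23443*(-1/1227) + 5972*(-1/5326)) = 7857 - (23443/1227 - 2986/2663) = 7857 - 1*58764887/3267501 = 7857 - 58764887/3267501 = 25613990470/3267501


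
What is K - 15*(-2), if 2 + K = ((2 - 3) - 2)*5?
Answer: 13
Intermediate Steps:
K = -17 (K = -2 + ((2 - 3) - 2)*5 = -2 + (-1 - 2)*5 = -2 - 3*5 = -2 - 15 = -17)
K - 15*(-2) = -17 - 15*(-2) = -17 + 30 = 13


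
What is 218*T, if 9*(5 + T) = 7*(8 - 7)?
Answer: -8284/9 ≈ -920.44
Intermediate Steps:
T = -38/9 (T = -5 + (7*(8 - 7))/9 = -5 + (7*1)/9 = -5 + (⅑)*7 = -5 + 7/9 = -38/9 ≈ -4.2222)
218*T = 218*(-38/9) = -8284/9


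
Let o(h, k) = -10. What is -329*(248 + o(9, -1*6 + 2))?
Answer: -78302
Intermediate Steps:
-329*(248 + o(9, -1*6 + 2)) = -329*(248 - 10) = -329*238 = -78302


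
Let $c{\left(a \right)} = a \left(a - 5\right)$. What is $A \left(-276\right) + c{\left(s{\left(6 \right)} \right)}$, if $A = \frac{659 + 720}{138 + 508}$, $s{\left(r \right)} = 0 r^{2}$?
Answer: $- \frac{190302}{323} \approx -589.17$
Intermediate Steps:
$s{\left(r \right)} = 0$
$c{\left(a \right)} = a \left(-5 + a\right)$
$A = \frac{1379}{646} \approx 2.1347$
$A \left(-276\right) + c{\left(s{\left(6 \right)} \right)} = \frac{1379}{646} \left(-276\right) + 0 \left(-5 + 0\right) = - \frac{190302}{323} + 0 \left(-5\right) = - \frac{190302}{323} + 0 = - \frac{190302}{323}$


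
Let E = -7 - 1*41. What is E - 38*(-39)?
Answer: 1434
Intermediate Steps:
E = -48 (E = -7 - 41 = -48)
E - 38*(-39) = -48 - 38*(-39) = -48 + 1482 = 1434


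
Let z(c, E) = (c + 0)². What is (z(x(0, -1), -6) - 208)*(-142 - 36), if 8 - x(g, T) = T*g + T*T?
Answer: 28302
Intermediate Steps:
x(g, T) = 8 - T² - T*g (x(g, T) = 8 - (T*g + T*T) = 8 - (T*g + T²) = 8 - (T² + T*g) = 8 + (-T² - T*g) = 8 - T² - T*g)
z(c, E) = c²
(z(x(0, -1), -6) - 208)*(-142 - 36) = ((8 - 1*(-1)² - 1*(-1)*0)² - 208)*(-142 - 36) = ((8 - 1*1 + 0)² - 208)*(-178) = ((8 - 1 + 0)² - 208)*(-178) = (7² - 208)*(-178) = (49 - 208)*(-178) = -159*(-178) = 28302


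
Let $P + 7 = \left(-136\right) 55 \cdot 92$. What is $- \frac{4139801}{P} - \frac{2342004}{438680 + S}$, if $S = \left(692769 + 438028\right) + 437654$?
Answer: $\frac{956776150609}{197320188411} \approx 4.8489$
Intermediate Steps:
$S = 1568451$ ($S = 1130797 + 437654 = 1568451$)
$P = -688167$ ($P = -7 + \left(-136\right) 55 \cdot 92 = -7 - 688160 = -688167$)
$- \frac{4139801}{P} - \frac{2342004}{438680 + S} = - \frac{4139801}{-688167} - \frac{2342004}{438680 + 1568451} = \left(-4139801\right) \left(- \frac{1}{688167}\right) - \frac{2342004}{2007131} = \frac{4139801}{688167} - \frac{334572}{286733} = \frac{956776150609}{197320188411}$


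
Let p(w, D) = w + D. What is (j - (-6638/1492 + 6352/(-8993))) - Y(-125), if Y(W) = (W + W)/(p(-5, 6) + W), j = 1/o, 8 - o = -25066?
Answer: 8185241790707/2607346443366 ≈ 3.1393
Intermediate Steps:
o = 25074 (o = 8 - 1*(-25066) = 8 + 25066 = 25074)
p(w, D) = D + w
j = 1/25074 ≈ 3.9882e-5
Y(W) = 2*W/(1 + W) (Y(W) = (W + W)/((6 - 5) + W) = (2*W)/(1 + W) = 2*W/(1 + W))
(j - (-6638/1492 + 6352/(-8993))) - Y(-125) = (1/25074 - (-6638/1492 + 6352/(-8993))) - 2*(-125)/(1 - 125) = (1/25074 - (-6638*1/1492 + 6352*(-1/8993))) - 2*(-125)/(-124) = (1/25074 - (-3319/746 - 6352/8993)) - 2*(-125)*(-1)/124 = (1/25074 - 1*(-34586359/6708778)) - 1*125/62 = (1/25074 + 34586359/6708778) - 125/62 = 216806268586/42053974893 - 125/62 = 8185241790707/2607346443366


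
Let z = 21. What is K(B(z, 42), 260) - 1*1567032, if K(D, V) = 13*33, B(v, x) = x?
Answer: -1566603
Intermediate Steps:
K(D, V) = 429
K(B(z, 42), 260) - 1*1567032 = 429 - 1*1567032 = 429 - 1567032 = -1566603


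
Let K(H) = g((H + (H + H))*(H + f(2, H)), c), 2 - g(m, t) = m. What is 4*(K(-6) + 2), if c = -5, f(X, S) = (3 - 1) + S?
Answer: -704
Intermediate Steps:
f(X, S) = 2 + S
g(m, t) = 2 - m
K(H) = 2 - 3*H*(2 + 2*H) (K(H) = 2 - (H + (H + H))*(H + (2 + H)) = 2 - (H + 2*H)*(2 + 2*H) = 2 - 3*H*(2 + 2*H))
4*(K(-6) + 2) = 4*((2 - 6*(-6)*(1 - 6)) + 2) = 4*((2 - 6*(-6)*(-5)) + 2) = 4*((2 - 180) + 2) = 4*(-178 + 2) = 4*(-176) = -704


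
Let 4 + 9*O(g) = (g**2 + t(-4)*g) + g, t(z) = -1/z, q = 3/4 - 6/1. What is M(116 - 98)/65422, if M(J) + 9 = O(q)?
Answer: -32/294399 ≈ -0.00010870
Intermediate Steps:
q = -21/4 (q = 3*(1/4) - 6*1 = 3/4 - 6 = -21/4 ≈ -5.2500)
O(g) = -4/9 + g**2/9 + 5*g/36 (O(g) = -4/9 + ((g**2 + (-1/(-4))*g) + g)/9 = -4/9 + ((g**2 + (-1*(-1/4))*g) + g)/9 = -4/9 + ((g**2 + g/4) + g)/9 = -4/9 + (g**2 + 5*g/4)/9 = -4/9 + (g**2/9 + 5*g/36) = -4/9 + g**2/9 + 5*g/36)
M(J) = -64/9 (M(J) = -9 + (-4/9 + (-21/4)**2/9 + (5/36)*(-21/4)) = -9 + (-4/9 + (1/9)*(441/16) - 35/48) = -9 + (-4/9 + 49/16 - 35/48) = -9 + 17/9 = -64/9)
M(116 - 98)/65422 = -64/9/65422 = -64/9*1/65422 = -32/294399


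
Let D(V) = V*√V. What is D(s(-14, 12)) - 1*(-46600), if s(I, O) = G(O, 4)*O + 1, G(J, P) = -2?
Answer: 46600 - 23*I*√23 ≈ 46600.0 - 110.3*I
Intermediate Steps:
s(I, O) = 1 - 2*O (s(I, O) = -2*O + 1 = 1 - 2*O)
D(V) = V^(3/2)
D(s(-14, 12)) - 1*(-46600) = (1 - 2*12)^(3/2) - 1*(-46600) = (1 - 24)^(3/2) + 46600 = (-23)^(3/2) + 46600 = -23*I*√23 + 46600 = 46600 - 23*I*√23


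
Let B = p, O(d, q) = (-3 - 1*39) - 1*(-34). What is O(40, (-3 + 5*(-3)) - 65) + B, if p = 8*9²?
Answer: 640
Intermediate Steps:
O(d, q) = -8 (O(d, q) = (-3 - 39) + 34 = -42 + 34 = -8)
p = 648 (p = 8*81 = 648)
B = 648
O(40, (-3 + 5*(-3)) - 65) + B = -8 + 648 = 640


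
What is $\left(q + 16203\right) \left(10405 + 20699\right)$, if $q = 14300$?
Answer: $948765312$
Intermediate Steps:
$\left(q + 16203\right) \left(10405 + 20699\right) = \left(14300 + 16203\right) \left(10405 + 20699\right) = 30503 \cdot 31104 = 948765312$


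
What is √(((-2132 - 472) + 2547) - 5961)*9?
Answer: 9*I*√6018 ≈ 698.18*I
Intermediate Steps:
√(((-2132 - 472) + 2547) - 5961)*9 = √((-2604 + 2547) - 5961)*9 = √(-57 - 5961)*9 = √(-6018)*9 = (I*√6018)*9 = 9*I*√6018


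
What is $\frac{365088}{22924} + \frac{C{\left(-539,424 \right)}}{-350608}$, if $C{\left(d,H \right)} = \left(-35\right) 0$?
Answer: $\frac{91272}{5731} \approx 15.926$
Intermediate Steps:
$C{\left(d,H \right)} = 0$
$\frac{365088}{22924} + \frac{C{\left(-539,424 \right)}}{-350608} = \frac{365088}{22924} + \frac{0}{-350608} = 365088 \cdot \frac{1}{22924} + 0 \left(- \frac{1}{350608}\right) = \frac{91272}{5731} + 0 = \frac{91272}{5731}$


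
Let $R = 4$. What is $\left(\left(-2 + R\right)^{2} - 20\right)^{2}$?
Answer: $256$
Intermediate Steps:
$\left(\left(-2 + R\right)^{2} - 20\right)^{2} = \left(\left(-2 + 4\right)^{2} - 20\right)^{2} = \left(2^{2} - 20\right)^{2} = \left(4 - 20\right)^{2} = \left(-16\right)^{2} = 256$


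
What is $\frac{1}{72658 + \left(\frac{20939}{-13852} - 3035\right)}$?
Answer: $\frac{13852}{964396857} \approx 1.4363 \cdot 10^{-5}$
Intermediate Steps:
$\frac{1}{72658 + \left(\frac{20939}{-13852} - 3035\right)} = \frac{1}{72658 + \left(20939 \left(- \frac{1}{13852}\right) - 3035\right)} = \frac{1}{72658 - \frac{42061759}{13852}} = \frac{1}{\frac{964396857}{13852}} = \frac{13852}{964396857}$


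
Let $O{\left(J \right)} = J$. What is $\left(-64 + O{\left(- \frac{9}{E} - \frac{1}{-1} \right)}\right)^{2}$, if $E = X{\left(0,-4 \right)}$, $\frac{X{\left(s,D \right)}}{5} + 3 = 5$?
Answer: $\frac{408321}{100} \approx 4083.2$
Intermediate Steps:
$X{\left(s,D \right)} = 10$ ($X{\left(s,D \right)} = -15 + 5 \cdot 5 = -15 + 25 = 10$)
$E = 10$
$\left(-64 + O{\left(- \frac{9}{E} - \frac{1}{-1} \right)}\right)^{2} = \left(-64 - \left(-1 + \frac{9}{10}\right)\right)^{2} = \left(-64 - - \frac{1}{10}\right)^{2} = \left(-64 + \left(- \frac{9}{10} + 1\right)\right)^{2} = \left(-64 + \frac{1}{10}\right)^{2} = \left(- \frac{639}{10}\right)^{2} = \frac{408321}{100}$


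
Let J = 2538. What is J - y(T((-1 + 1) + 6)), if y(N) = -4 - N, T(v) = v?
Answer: 2548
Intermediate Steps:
J - y(T((-1 + 1) + 6)) = 2538 - (-4 - ((-1 + 1) + 6)) = 2538 - (-4 - (0 + 6)) = 2538 - (-4 - 1*6) = 2538 - (-4 - 6) = 2538 - 1*(-10) = 2538 + 10 = 2548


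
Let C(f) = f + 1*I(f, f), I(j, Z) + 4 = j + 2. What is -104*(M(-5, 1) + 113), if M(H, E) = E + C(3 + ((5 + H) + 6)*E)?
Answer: -13520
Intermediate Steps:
I(j, Z) = -2 + j (I(j, Z) = -4 + (j + 2) = -4 + (2 + j) = -2 + j)
C(f) = -2 + 2*f (C(f) = f + 1*(-2 + f) = f + (-2 + f) = -2 + 2*f)
M(H, E) = 4 + E + 2*E*(11 + H) (M(H, E) = E + (-2 + 2*(3 + ((5 + H) + 6)*E)) = E + (-2 + 2*(3 + (11 + H)*E)) = E + (-2 + 2*(3 + E*(11 + H))) = E + (-2 + (6 + 2*E*(11 + H))) = E + (4 + 2*E*(11 + H)) = 4 + E + 2*E*(11 + H))
-104*(M(-5, 1) + 113) = -104*((4 + 23*1 + 2*1*(-5)) + 113) = -104*((4 + 23 - 10) + 113) = -104*(17 + 113) = -104*130 = -13520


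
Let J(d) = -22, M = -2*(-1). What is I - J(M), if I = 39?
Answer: 61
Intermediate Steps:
M = 2
I - J(M) = 39 - 1*(-22) = 39 + 22 = 61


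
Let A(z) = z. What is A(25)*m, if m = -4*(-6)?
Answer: 600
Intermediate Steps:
m = 24
A(25)*m = 25*24 = 600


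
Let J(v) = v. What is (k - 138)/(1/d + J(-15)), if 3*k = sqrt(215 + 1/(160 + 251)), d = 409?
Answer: 28221/3067 - 409*sqrt(36318426)/7563222 ≈ 8.8756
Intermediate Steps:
k = sqrt(36318426)/1233 (k = sqrt(215 + 1/(160 + 251))/3 = sqrt(215 + 1/411)/3 = sqrt(88366/411)/3 = (sqrt(36318426)/411)/3 = sqrt(36318426)/1233 ≈ 4.8877)
(k - 138)/(1/d + J(-15)) = (sqrt(36318426)/1233 - 138)/(1/409 - 15) = (-138 + sqrt(36318426)/1233)/(1/409 - 15) = (-138 + sqrt(36318426)/1233)/(-6134/409) = (-138 + sqrt(36318426)/1233)*(-409/6134) = 28221/3067 - 409*sqrt(36318426)/7563222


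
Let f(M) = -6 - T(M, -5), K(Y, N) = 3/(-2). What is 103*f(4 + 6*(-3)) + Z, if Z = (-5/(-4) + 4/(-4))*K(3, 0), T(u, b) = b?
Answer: -827/8 ≈ -103.38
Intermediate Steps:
K(Y, N) = -3/2 (K(Y, N) = 3*(-1/2) = -3/2)
f(M) = -1 (f(M) = -6 - 1*(-5) = -6 + 5 = -1)
Z = -3/8 (Z = (-5/(-4) + 4/(-4))*(-3/2) = (-5*(-1/4) + 4*(-1/4))*(-3/2) = (5/4 - 1)*(-3/2) = (1/4)*(-3/2) = -3/8 ≈ -0.37500)
103*f(4 + 6*(-3)) + Z = 103*(-1) - 3/8 = -103 - 3/8 = -827/8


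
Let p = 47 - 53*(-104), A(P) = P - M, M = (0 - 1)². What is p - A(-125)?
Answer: 5685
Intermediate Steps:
M = 1 (M = (-1)² = 1)
A(P) = -1 + P (A(P) = P - 1*1 = P - 1 = -1 + P)
p = 5559 (p = 47 + 5512 = 5559)
p - A(-125) = 5559 - (-1 - 125) = 5559 - 1*(-126) = 5559 + 126 = 5685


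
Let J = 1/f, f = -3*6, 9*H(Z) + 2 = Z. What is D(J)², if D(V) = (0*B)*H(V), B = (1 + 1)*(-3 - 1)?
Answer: 0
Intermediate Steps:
H(Z) = -2/9 + Z/9
B = -8 (B = 2*(-4) = -8)
f = -18
J = -1/18 (J = 1/(-18) = -1/18 ≈ -0.055556)
D(V) = 0 (D(V) = (0*(-8))*(-2/9 + V/9) = 0*(-2/9 + V/9) = 0)
D(J)² = 0² = 0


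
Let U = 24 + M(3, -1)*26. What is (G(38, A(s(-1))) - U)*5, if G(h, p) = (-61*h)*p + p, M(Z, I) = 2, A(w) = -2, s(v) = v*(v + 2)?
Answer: 22790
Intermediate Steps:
s(v) = v*(2 + v)
G(h, p) = p - 61*h*p (G(h, p) = -61*h*p + p = p - 61*h*p)
U = 76 (U = 24 + 2*26 = 24 + 52 = 76)
(G(38, A(s(-1))) - U)*5 = (-2*(1 - 61*38) - 1*76)*5 = (-2*(1 - 2318) - 76)*5 = (-2*(-2317) - 76)*5 = (4634 - 76)*5 = 4558*5 = 22790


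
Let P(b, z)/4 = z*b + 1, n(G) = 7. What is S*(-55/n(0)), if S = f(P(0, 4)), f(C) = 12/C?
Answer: -165/7 ≈ -23.571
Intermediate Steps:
P(b, z) = 4 + 4*b*z (P(b, z) = 4*(z*b + 1) = 4*(b*z + 1) = 4*(1 + b*z) = 4 + 4*b*z)
S = 3 (S = 12/(4 + 4*0*4) = 12/(4 + 0) = 12/4 = 12*(1/4) = 3)
S*(-55/n(0)) = 3*(-55/7) = -165/7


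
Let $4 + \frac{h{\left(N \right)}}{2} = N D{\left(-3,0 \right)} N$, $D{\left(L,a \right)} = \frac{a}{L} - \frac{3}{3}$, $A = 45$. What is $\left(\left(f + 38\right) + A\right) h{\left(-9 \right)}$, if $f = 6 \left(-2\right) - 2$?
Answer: $-11730$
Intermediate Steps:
$f = -14$ ($f = -12 - 2 = -14$)
$D{\left(L,a \right)} = -1 + \frac{a}{L}$ ($D{\left(L,a \right)} = \frac{a}{L} - 1 = -1 + \frac{a}{L}$)
$h{\left(N \right)} = -8 - 2 N^{2}$ ($h{\left(N \right)} = -8 + 2 N \frac{0 - -3}{-3} N = -8 + 2 N \left(- \frac{0 + 3}{3}\right) N = -8 + 2 N \left(\left(- \frac{1}{3}\right) 3\right) N = -8 + 2 N \left(-1\right) N = -8 + 2 - N N = -8 + 2 \left(- N^{2}\right) = -8 - 2 N^{2}$)
$\left(\left(f + 38\right) + A\right) h{\left(-9 \right)} = \left(\left(-14 + 38\right) + 45\right) \left(-8 - 2 \left(-9\right)^{2}\right) = \left(24 + 45\right) \left(-8 - 162\right) = 69 \left(-8 - 162\right) = 69 \left(-170\right) = -11730$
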